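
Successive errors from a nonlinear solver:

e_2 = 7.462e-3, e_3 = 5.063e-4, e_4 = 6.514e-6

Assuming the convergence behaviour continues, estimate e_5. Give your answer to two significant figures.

5.7e-9

First estimate the order: p ≈ ln(e_4/e_3) / ln(e_3/e_2) = ln(6.514e-6/5.063e-4)/ln(5.063e-4/7.462e-3) = ln(0.0128659)/ln(0.0678504) ≈ 1.6180.
Then e_5 ≈ e_4·(e_4/e_3)^p = 6.514e-6·(0.0128659)^1.6180 = 6.514e-6·0.000873121 ≈ 5.688e-09.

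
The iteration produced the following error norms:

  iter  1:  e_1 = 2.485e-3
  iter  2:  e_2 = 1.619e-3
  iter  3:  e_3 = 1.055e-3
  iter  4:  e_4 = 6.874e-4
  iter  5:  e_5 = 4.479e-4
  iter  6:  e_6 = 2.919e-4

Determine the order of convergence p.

1

Consecutive ratios: e_6/e_5 = 2.919e-4/4.479e-4 = 0.651708, e_5/e_4 = 4.479e-4/6.874e-4 = 0.651586.
p ≈ ln(0.651708)/ln(0.651586) = -0.4282/-0.4283 ≈ 1.00.
So the convergence is linear (order 1).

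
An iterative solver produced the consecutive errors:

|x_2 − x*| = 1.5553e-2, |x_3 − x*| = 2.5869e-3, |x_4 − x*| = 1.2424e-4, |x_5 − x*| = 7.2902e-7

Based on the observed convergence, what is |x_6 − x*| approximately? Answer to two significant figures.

1.2e-10

First estimate the order: p ≈ ln(|x_5 − x*|/|x_4 − x*|) / ln(|x_4 − x*|/|x_3 − x*|) = ln(7.2902e-7/1.2424e-4)/ln(1.2424e-4/2.5869e-3) = ln(0.00586784)/ln(0.0480266) ≈ 1.6924.
Then |x_6 − x*| ≈ |x_5 − x*|·(|x_5 − x*|/|x_4 − x*|)^p = 7.2902e-7·(0.00586784)^1.6924 = 7.2902e-7·0.000167252 ≈ 1.219e-10.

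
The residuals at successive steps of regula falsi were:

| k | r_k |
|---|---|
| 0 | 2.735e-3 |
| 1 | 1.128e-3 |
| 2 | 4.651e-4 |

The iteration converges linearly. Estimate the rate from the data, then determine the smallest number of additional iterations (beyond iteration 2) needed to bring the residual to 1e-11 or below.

20

Rate ρ ≈ r_2/r_1 = 4.651e-4/1.128e-3 = 0.4123.
After j more steps, r_{2+j} ≈ 4.651e-4·ρ^j; need ρ^j ≤ 1e-11/4.651e-4 = 2.15008e-08.
j ≥ ln(2.15008e-08)/ln(0.4123) = -17.6552/-0.88600 = 19.927.
So 20 more iterations are needed.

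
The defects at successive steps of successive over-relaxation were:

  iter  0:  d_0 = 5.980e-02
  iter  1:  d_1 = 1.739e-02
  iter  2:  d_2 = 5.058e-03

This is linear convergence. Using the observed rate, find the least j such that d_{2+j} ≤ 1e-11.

Rate ρ ≈ d_2/d_1 = 5.058e-03/1.739e-02 = 0.2909.
After j more steps, d_{2+j} ≈ 5.058e-03·ρ^j; need ρ^j ≤ 1e-11/5.058e-03 = 1.97707e-09.
j ≥ ln(1.97707e-09)/ln(0.2909) = -20.0416/-1.23478 = 16.231.
So 17 more iterations are needed.

17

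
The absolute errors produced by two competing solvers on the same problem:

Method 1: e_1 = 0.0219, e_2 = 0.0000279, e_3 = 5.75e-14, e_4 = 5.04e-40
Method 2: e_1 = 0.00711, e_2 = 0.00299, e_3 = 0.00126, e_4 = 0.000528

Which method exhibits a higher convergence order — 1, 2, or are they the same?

Method 1: p ≈ ln(5.04e-40/5.75e-14)/ln(5.75e-14/0.0000279) ≈ 3.00.
Method 2: p ≈ ln(0.000528/0.00126)/ln(0.00126/0.00299) ≈ 1.01.
Method 1 has the higher order (≈3.0 vs ≈1.0).

1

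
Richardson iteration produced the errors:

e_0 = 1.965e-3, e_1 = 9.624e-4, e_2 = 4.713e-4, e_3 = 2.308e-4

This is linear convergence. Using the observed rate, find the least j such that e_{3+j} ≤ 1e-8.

15

Rate ρ ≈ e_3/e_2 = 2.308e-4/4.713e-4 = 0.4897.
After j more steps, e_{3+j} ≈ 2.308e-4·ρ^j; need ρ^j ≤ 1e-8/2.308e-4 = 4.33276e-05.
j ≥ ln(4.33276e-05)/ln(0.4897) = -10.0467/-0.71396 = 14.072.
So 15 more iterations are needed.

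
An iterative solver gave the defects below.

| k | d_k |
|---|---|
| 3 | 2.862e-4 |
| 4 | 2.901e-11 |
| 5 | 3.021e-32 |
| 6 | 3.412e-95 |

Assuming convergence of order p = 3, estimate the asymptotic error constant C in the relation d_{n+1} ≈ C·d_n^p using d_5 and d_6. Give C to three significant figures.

1.24

C ≈ d_6 / d_5^3
  = 3.412e-95 / (3.021e-32)^3
  = 3.412e-95 / 2.7571e-95 ≈ 1.2375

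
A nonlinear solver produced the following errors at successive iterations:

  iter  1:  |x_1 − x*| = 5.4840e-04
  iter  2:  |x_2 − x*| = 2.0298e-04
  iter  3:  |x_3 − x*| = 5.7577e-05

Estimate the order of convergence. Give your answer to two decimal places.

p ≈ ln(|x_3 − x*|/|x_2 − x*|) / ln(|x_2 − x*|/|x_1 − x*|)
  = ln(5.7577e-05/2.0298e-04) / ln(2.0298e-04/5.4840e-04)
  = ln(0.283658) / ln(0.370131)
  = -1.25999 / -0.99390 ≈ 1.26772

1.27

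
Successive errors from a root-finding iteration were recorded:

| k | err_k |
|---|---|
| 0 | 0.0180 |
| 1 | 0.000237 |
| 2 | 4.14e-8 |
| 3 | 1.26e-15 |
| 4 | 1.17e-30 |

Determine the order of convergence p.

Consecutive ratios: err_4/err_3 = 1.17e-30/1.26e-15 = 9.28571e-16, err_3/err_2 = 1.26e-15/4.14e-8 = 3.04348e-08.
p ≈ ln(9.28571e-16)/ln(3.04348e-08) = -34.6129/-17.3077 ≈ 2.00.
So the convergence is quadratic (order 2).

2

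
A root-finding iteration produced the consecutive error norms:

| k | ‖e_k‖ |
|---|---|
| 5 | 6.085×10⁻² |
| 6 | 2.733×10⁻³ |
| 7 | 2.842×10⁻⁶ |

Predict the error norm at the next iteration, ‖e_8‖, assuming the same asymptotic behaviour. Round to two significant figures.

7.1e-13

First estimate the order: p ≈ ln(‖e_7‖/‖e_6‖) / ln(‖e_6‖/‖e_5‖) = ln(2.842×10⁻⁶/2.733×10⁻³)/ln(2.733×10⁻³/6.085×10⁻²) = ln(0.00103988)/ln(0.0449137) ≈ 2.2135.
Then ‖e_8‖ ≈ ‖e_7‖·(‖e_7‖/‖e_6‖)^p = 2.842×10⁻⁶·(0.00103988)^2.2135 = 2.842×10⁻⁶·2.49513e-07 ≈ 7.091e-13.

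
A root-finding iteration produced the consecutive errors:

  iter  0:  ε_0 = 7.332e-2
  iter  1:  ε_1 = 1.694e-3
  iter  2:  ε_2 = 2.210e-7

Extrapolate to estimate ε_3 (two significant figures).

First estimate the order: p ≈ ln(ε_2/ε_1) / ln(ε_1/ε_0) = ln(2.210e-7/1.694e-3)/ln(1.694e-3/7.332e-2) = ln(0.00013046)/ln(0.0231042) ≈ 2.3740.
Then ε_3 ≈ ε_2·(ε_2/ε_1)^p = 2.210e-7·(0.00013046)^2.3740 = 2.210e-7·5.99989e-10 ≈ 1.326e-16.

1.3e-16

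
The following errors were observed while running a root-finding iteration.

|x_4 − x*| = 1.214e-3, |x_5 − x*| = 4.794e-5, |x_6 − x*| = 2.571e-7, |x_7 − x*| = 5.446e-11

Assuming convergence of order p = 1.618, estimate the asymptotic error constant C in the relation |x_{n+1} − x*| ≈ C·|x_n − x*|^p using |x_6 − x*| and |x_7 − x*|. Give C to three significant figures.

C ≈ |x_7 − x*| / |x_6 − x*|^1.618
  = 5.446e-11 / (2.571e-7)^1.618
  = 5.446e-11 / 2.17543e-11 ≈ 2.5034

2.50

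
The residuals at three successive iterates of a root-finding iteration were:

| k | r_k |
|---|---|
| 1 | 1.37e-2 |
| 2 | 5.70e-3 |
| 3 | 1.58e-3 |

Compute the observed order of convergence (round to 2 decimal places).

1.46

p ≈ ln(r_3/r_2) / ln(r_2/r_1)
  = ln(1.58e-3/5.70e-3) / ln(5.70e-3/1.37e-2)
  = ln(0.277193) / ln(0.416058)
  = -1.28304 / -0.87693 ≈ 1.46310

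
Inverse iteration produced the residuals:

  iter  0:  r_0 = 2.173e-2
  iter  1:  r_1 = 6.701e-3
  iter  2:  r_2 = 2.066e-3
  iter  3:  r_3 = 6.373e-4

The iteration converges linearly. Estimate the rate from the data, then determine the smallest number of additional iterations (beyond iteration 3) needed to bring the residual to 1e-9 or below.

Rate ρ ≈ r_3/r_2 = 6.373e-4/2.066e-3 = 0.3085.
After j more steps, r_{3+j} ≈ 6.373e-4·ρ^j; need ρ^j ≤ 1e-9/6.373e-4 = 1.56912e-06.
j ≥ ln(1.56912e-06)/ln(0.3085) = -13.3650/-1.17603 = 11.365.
So 12 more iterations are needed.

12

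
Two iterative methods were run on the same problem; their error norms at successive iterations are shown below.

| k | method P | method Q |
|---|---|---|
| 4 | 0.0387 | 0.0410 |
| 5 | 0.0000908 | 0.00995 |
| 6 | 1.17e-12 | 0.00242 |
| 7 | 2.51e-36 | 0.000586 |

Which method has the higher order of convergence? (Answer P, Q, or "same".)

Method P: p ≈ ln(2.51e-36/1.17e-12)/ln(1.17e-12/0.0000908) ≈ 3.00.
Method Q: p ≈ ln(0.000586/0.00242)/ln(0.00242/0.00995) ≈ 1.00.
Method P has the higher order (≈3.0 vs ≈1.0).

P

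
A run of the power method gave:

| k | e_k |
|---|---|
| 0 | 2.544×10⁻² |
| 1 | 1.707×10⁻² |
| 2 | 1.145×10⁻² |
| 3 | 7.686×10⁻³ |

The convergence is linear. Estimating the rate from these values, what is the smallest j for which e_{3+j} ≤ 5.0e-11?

Rate ρ ≈ e_3/e_2 = 7.686×10⁻³/1.145×10⁻² = 0.6713.
After j more steps, e_{3+j} ≈ 7.686×10⁻³·ρ^j; need ρ^j ≤ 5.0e-11/7.686×10⁻³ = 6.50533e-09.
j ≥ ln(6.50533e-09)/ln(0.6713) = -18.8506/-0.39854 = 47.299.
So 48 more iterations are needed.

48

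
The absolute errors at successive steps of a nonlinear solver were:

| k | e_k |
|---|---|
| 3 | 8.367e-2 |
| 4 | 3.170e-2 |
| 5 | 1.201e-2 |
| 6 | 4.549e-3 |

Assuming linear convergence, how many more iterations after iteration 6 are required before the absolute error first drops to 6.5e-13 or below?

24

Rate ρ ≈ e_6/e_5 = 4.549e-3/1.201e-2 = 0.3788.
After j more steps, e_{6+j} ≈ 4.549e-3·ρ^j; need ρ^j ≤ 6.5e-13/4.549e-3 = 1.42889e-10.
j ≥ ln(1.42889e-10)/ln(0.3788) = -22.6690/-0.97075 = 23.352.
So 24 more iterations are needed.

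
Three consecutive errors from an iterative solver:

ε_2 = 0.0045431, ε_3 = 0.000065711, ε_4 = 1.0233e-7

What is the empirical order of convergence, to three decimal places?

1.526

p ≈ ln(ε_4/ε_3) / ln(ε_3/ε_2)
  = ln(1.0233e-7/0.000065711) / ln(0.000065711/0.0045431)
  = ln(0.00155727) / ln(0.0144639)
  = -6.464821 / -4.236099 ≈ 1.526126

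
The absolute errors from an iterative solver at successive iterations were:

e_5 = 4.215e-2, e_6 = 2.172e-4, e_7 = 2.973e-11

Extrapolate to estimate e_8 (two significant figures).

First estimate the order: p ≈ ln(e_7/e_6) / ln(e_6/e_5) = ln(2.973e-11/2.172e-4)/ln(2.172e-4/4.215e-2) = ln(1.36878e-07)/ln(0.00515302) ≈ 2.9999.
Then e_8 ≈ e_7·(e_7/e_6)^p = 2.973e-11·(1.36878e-07)^2.9999 = 2.973e-11·2.56855e-21 ≈ 7.636e-32.

7.6e-32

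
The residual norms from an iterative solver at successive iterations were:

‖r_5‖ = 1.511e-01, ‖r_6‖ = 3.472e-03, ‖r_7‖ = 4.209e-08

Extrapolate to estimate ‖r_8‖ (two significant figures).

First estimate the order: p ≈ ln(‖r_7‖/‖r_6‖) / ln(‖r_6‖/‖r_5‖) = ln(4.209e-08/3.472e-03)/ln(3.472e-03/1.511e-01) = ln(1.21227e-05)/ln(0.0229782) ≈ 3.0002.
Then ‖r_8‖ ≈ ‖r_7‖·(‖r_7‖/‖r_6‖)^p = 4.209e-08·(1.21227e-05)^3.0002 = 4.209e-08·1.77752e-15 ≈ 7.482e-23.

7.5e-23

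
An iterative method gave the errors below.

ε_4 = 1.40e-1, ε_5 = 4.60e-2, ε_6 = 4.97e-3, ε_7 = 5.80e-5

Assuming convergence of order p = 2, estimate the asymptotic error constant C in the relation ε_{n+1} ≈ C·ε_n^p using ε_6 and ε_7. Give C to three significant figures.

C ≈ ε_7 / ε_6^2
  = 5.80e-5 / (4.97e-3)^2
  = 5.80e-5 / 2.47009e-05 ≈ 2.3481

2.35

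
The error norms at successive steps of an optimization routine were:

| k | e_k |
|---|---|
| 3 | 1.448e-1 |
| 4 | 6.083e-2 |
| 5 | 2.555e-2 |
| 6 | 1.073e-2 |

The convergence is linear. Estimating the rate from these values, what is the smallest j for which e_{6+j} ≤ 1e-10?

Rate ρ ≈ e_6/e_5 = 1.073e-2/2.555e-2 = 0.4200.
After j more steps, e_{6+j} ≈ 1.073e-2·ρ^j; need ρ^j ≤ 1e-10/1.073e-2 = 9.31966e-09.
j ≥ ln(9.31966e-09)/ln(0.4200) = -18.4911/-0.86750 = 21.315.
So 22 more iterations are needed.

22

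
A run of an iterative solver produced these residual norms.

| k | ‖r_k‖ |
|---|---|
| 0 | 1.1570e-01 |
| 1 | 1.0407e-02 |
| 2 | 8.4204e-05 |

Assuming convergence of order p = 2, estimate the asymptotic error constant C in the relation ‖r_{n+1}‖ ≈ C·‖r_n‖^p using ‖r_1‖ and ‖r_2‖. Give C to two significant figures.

C ≈ ‖r_2‖ / ‖r_1‖^2
  = 8.4204e-05 / (1.0407e-02)^2
  = 8.4204e-05 / 0.000108306 ≈ 0.77747

0.78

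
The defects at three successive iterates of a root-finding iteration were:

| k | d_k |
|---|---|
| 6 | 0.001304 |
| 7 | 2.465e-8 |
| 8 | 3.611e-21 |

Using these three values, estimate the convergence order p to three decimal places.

2.717

p ≈ ln(d_8/d_7) / ln(d_7/d_6)
  = ln(3.611e-21/2.465e-8) / ln(2.465e-8/0.001304)
  = ln(1.46491e-13) / ln(1.89034e-05)
  = -29.551812 / -10.876169 ≈ 2.717116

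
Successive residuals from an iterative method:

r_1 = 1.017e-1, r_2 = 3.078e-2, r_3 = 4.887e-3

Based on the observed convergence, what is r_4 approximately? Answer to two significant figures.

First estimate the order: p ≈ ln(r_3/r_2) / ln(r_2/r_1) = ln(4.887e-3/3.078e-2)/ln(3.078e-2/1.017e-1) = ln(0.158772)/ln(0.302655) ≈ 1.5398.
Then r_4 ≈ r_3·(r_3/r_2)^p = 4.887e-3·(0.158772)^1.5398 = 4.887e-3·0.0587965 ≈ 0.0002873.

2.9e-4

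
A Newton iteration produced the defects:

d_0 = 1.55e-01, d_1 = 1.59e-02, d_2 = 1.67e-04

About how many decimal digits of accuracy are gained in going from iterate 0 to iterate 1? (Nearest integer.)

1

Digits gained ≈ log₁₀(d_0/d_1) = log₁₀(1.55e-01/1.59e-02) = log₁₀(9.74843) ≈ 0.989.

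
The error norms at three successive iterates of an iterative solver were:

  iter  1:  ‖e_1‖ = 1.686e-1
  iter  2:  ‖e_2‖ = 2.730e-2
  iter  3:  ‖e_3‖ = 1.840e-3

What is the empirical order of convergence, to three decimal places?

1.481

p ≈ ln(‖e_3‖/‖e_2‖) / ln(‖e_2‖/‖e_1‖)
  = ln(1.840e-3/2.730e-2) / ln(2.730e-2/1.686e-1)
  = ln(0.0673993) / ln(0.161922)
  = -2.697121 / -1.820641 ≈ 1.481413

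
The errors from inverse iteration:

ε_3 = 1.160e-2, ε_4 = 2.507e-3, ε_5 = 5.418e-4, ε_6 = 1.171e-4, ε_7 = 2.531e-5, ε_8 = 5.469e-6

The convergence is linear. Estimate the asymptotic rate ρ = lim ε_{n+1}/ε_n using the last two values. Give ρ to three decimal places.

0.216

ρ ≈ ε_8/ε_7 = 5.469e-6/2.531e-5 = 0.21608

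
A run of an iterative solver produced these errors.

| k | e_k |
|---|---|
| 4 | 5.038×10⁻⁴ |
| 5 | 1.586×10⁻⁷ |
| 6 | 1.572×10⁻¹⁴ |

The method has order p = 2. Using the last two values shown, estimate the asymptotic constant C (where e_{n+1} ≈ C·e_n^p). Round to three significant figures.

0.625

C ≈ e_6 / e_5^2
  = 1.572×10⁻¹⁴ / (1.586×10⁻⁷)^2
  = 1.572×10⁻¹⁴ / 2.5154e-14 ≈ 0.62495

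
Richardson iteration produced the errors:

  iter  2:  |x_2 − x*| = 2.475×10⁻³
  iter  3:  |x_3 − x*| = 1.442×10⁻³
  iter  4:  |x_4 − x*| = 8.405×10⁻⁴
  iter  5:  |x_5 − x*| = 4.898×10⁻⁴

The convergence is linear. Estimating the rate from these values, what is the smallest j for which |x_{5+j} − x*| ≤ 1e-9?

25

Rate ρ ≈ |x_5 − x*|/|x_4 − x*| = 4.898×10⁻⁴/8.405×10⁻⁴ = 0.5827.
After j more steps, |x_{5+j} − x*| ≈ 4.898×10⁻⁴·ρ^j; need ρ^j ≤ 1e-9/4.898×10⁻⁴ = 2.04165e-06.
j ≥ ln(2.04165e-06)/ln(0.5827) = -13.1018/-0.54008 = 24.259.
So 25 more iterations are needed.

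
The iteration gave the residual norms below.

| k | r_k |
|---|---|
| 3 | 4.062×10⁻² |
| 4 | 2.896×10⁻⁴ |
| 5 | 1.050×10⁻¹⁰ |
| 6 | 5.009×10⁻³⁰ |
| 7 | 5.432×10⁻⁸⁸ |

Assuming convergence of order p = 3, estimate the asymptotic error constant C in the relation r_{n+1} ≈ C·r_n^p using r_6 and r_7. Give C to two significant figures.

C ≈ r_7 / r_6^3
  = 5.432×10⁻⁸⁸ / (5.009×10⁻³⁰)^3
  = 5.432×10⁻⁸⁸ / 1.25676e-88 ≈ 4.3222

4.3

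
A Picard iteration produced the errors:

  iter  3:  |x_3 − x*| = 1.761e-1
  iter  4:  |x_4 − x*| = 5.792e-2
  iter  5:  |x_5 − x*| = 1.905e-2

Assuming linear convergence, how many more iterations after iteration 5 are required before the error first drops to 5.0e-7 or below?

10

Rate ρ ≈ |x_5 − x*|/|x_4 − x*| = 1.905e-2/5.792e-2 = 0.3289.
After j more steps, |x_{5+j} − x*| ≈ 1.905e-2·ρ^j; need ρ^j ≤ 5.0e-7/1.905e-2 = 2.62467e-05.
j ≥ ln(2.62467e-05)/ln(0.3289) = -10.5480/-1.11200 = 9.486.
So 10 more iterations are needed.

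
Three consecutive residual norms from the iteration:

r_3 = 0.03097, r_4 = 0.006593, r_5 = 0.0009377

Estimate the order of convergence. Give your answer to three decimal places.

p ≈ ln(r_5/r_4) / ln(r_4/r_3)
  = ln(0.0009377/0.006593) / ln(0.006593/0.03097)
  = ln(0.142227) / ln(0.212883)
  = -1.950331 / -1.547013 ≈ 1.260708

1.261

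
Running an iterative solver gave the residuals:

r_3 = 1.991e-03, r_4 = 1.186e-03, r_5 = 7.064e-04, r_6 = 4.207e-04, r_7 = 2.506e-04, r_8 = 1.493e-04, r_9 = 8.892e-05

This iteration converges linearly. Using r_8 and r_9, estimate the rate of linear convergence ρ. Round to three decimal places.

ρ ≈ r_9/r_8 = 8.892e-05/1.493e-04 = 0.59558

0.596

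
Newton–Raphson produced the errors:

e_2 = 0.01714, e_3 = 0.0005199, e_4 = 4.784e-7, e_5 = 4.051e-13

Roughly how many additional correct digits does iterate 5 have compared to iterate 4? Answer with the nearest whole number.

Digits gained ≈ log₁₀(e_4/e_5) = log₁₀(4.784e-7/4.051e-13) = log₁₀(1.18094e+06) ≈ 6.072.

6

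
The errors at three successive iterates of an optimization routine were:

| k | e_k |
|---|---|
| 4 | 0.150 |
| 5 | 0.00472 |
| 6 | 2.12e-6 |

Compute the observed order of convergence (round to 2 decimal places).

p ≈ ln(e_6/e_5) / ln(e_5/e_4)
  = ln(2.12e-6/0.00472) / ln(0.00472/0.150)
  = ln(0.000449153) / ln(0.0314667)
  = -7.70815 / -3.45883 ≈ 2.22854

2.23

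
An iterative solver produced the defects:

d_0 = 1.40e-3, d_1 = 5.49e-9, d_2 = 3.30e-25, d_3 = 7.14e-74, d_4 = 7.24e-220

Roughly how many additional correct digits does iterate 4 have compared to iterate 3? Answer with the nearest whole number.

146

Digits gained ≈ log₁₀(d_3/d_4) = log₁₀(7.14e-74/7.24e-220) = log₁₀(9.86188e+145) ≈ 145.994.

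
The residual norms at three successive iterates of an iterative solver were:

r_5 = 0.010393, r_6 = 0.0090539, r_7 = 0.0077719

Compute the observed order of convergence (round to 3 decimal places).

1.107

p ≈ ln(r_7/r_6) / ln(r_6/r_5)
  = ln(0.0077719/0.0090539) / ln(0.0090539/0.010393)
  = ln(0.858404) / ln(0.871154)
  = -0.152680 / -0.137937 ≈ 1.106882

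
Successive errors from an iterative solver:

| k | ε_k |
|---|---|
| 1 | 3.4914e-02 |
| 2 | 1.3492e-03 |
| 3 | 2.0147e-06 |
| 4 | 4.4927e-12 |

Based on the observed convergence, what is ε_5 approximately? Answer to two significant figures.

2.2e-23

First estimate the order: p ≈ ln(ε_4/ε_3) / ln(ε_3/ε_2) = ln(4.4927e-12/2.0147e-06)/ln(2.0147e-06/1.3492e-03) = ln(2.22996e-06)/ln(0.00149326) ≈ 2.0000.
Then ε_5 ≈ ε_4·(ε_4/ε_3)^p = 4.4927e-12·(2.22996e-06)^2.0000 = 4.4927e-12·4.97272e-12 ≈ 2.234e-23.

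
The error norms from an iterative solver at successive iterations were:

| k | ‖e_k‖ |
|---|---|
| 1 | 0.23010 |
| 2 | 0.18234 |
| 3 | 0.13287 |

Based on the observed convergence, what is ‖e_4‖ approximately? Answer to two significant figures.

First estimate the order: p ≈ ln(‖e_3‖/‖e_2‖) / ln(‖e_2‖/‖e_1‖) = ln(0.13287/0.18234)/ln(0.18234/0.23010) = ln(0.728694)/ln(0.792438) ≈ 1.3605.
Then ‖e_4‖ ≈ ‖e_3‖·(‖e_3‖/‖e_2‖)^p = 0.13287·(0.728694)^1.3605 = 0.13287·0.650119 ≈ 0.08638.

8.6e-2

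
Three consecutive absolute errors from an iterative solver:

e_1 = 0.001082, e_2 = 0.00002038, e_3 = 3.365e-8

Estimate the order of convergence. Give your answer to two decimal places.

p ≈ ln(e_3/e_2) / ln(e_2/e_1)
  = ln(3.365e-8/0.00002038) / ln(0.00002038/0.001082)
  = ln(0.00165113) / ln(0.0188355)
  = -6.40630 / -3.97201 ≈ 1.61286

1.61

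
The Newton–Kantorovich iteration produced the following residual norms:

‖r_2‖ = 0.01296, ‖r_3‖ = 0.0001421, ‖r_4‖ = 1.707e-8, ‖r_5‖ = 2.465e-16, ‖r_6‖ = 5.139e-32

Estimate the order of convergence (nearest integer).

Consecutive ratios: ‖r_6‖/‖r_5‖ = 5.139e-32/2.465e-16 = 2.08479e-16, ‖r_5‖/‖r_4‖ = 2.465e-16/1.707e-8 = 1.44405e-08.
p ≈ ln(2.08479e-16)/ln(1.44405e-08) = -36.1067/-18.0532 ≈ 2.00.
So the convergence is quadratic (order 2).

2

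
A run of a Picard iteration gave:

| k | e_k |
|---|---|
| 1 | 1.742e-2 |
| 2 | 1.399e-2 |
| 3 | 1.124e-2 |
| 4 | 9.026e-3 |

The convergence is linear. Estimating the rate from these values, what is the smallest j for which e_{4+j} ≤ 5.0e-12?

98

Rate ρ ≈ e_4/e_3 = 9.026e-3/1.124e-2 = 0.8030.
After j more steps, e_{4+j} ≈ 9.026e-3·ρ^j; need ρ^j ≤ 5.0e-12/9.026e-3 = 5.53955e-10.
j ≥ ln(5.53955e-10)/ln(0.8030) = -21.3139/-0.21940 = 97.146.
So 98 more iterations are needed.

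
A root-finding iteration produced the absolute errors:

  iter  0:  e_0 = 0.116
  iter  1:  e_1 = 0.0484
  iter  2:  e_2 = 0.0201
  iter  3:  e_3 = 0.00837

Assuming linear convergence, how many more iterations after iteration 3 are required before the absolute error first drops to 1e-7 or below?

13

Rate ρ ≈ e_3/e_2 = 0.00837/0.0201 = 0.4164.
After j more steps, e_{3+j} ≈ 0.00837·ρ^j; need ρ^j ≤ 1e-7/0.00837 = 1.19474e-05.
j ≥ ln(1.19474e-05)/ln(0.4164) = -11.3350/-0.87611 = 12.938.
So 13 more iterations are needed.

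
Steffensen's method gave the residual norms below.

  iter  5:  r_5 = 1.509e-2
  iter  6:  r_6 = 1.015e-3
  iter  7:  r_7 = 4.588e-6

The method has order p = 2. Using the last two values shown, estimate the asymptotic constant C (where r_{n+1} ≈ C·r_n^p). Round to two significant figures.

C ≈ r_7 / r_6^2
  = 4.588e-6 / (1.015e-3)^2
  = 4.588e-6 / 1.03023e-06 ≈ 4.4534

4.5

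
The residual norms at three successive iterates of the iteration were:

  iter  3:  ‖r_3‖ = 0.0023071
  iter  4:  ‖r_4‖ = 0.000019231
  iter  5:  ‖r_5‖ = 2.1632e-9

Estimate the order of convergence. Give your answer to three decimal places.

p ≈ ln(‖r_5‖/‖r_4‖) / ln(‖r_4‖/‖r_3‖)
  = ln(2.1632e-9/0.000019231) / ln(0.000019231/0.0023071)
  = ln(0.000112485) / ln(0.00833557)
  = -9.092691 / -4.787223 ≈ 1.899367

1.899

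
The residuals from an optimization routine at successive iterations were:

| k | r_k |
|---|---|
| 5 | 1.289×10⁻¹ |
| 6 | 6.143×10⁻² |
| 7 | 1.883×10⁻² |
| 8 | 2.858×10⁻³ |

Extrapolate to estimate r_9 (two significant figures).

1.4e-4

First estimate the order: p ≈ ln(r_8/r_7) / ln(r_7/r_6) = ln(2.858×10⁻³/1.883×10⁻²)/ln(1.883×10⁻²/6.143×10⁻²) = ln(0.151779)/ln(0.306528) ≈ 1.5944.
Then r_9 ≈ r_8·(r_8/r_7)^p = 2.858×10⁻³·(0.151779)^1.5944 = 2.858×10⁻³·0.0494907 ≈ 0.0001414.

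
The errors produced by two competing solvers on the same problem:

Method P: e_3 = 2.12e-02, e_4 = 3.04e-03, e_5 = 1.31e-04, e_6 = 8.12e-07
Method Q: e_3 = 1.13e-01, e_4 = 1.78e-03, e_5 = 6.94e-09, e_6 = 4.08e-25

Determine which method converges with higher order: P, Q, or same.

Q

Method P: p ≈ ln(8.12e-07/1.31e-04)/ln(1.31e-04/3.04e-03) ≈ 1.62.
Method Q: p ≈ ln(4.08e-25/6.94e-09)/ln(6.94e-09/1.78e-03) ≈ 3.00.
Method Q has the higher order (≈3.0 vs ≈1.6).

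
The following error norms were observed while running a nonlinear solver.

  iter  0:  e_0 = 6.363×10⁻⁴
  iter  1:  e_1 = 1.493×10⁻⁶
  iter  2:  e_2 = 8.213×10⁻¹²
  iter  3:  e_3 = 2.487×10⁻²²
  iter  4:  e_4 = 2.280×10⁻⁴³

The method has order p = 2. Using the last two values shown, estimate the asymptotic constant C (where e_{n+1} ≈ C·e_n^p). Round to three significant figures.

C ≈ e_4 / e_3^2
  = 2.280×10⁻⁴³ / (2.487×10⁻²²)^2
  = 2.280×10⁻⁴³ / 6.18517e-44 ≈ 3.6862

3.69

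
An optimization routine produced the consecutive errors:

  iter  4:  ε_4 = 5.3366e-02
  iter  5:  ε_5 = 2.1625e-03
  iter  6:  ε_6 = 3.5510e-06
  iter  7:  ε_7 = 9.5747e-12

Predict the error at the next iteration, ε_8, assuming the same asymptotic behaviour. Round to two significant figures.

7.0e-23

First estimate the order: p ≈ ln(ε_7/ε_6) / ln(ε_6/ε_5) = ln(9.5747e-12/3.5510e-06)/ln(3.5510e-06/2.1625e-03) = ln(2.69634e-06)/ln(0.00164208) ≈ 2.0000.
Then ε_8 ≈ ε_7·(ε_7/ε_6)^p = 9.5747e-12·(2.69634e-06)^2.0000 = 9.5747e-12·7.27025e-12 ≈ 6.961e-23.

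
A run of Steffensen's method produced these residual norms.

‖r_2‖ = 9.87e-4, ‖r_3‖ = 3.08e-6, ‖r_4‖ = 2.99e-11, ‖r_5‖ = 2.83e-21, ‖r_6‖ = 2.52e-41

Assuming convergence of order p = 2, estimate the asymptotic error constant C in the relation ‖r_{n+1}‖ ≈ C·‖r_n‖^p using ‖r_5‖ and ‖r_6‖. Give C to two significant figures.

C ≈ ‖r_6‖ / ‖r_5‖^2
  = 2.52e-41 / (2.83e-21)^2
  = 2.52e-41 / 8.0089e-42 ≈ 3.1465

3.1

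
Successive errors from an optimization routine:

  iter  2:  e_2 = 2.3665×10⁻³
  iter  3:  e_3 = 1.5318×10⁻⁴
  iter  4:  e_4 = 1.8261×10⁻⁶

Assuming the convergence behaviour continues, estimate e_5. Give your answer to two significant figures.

First estimate the order: p ≈ ln(e_4/e_3) / ln(e_3/e_2) = ln(1.8261×10⁻⁶/1.5318×10⁻⁴)/ln(1.5318×10⁻⁴/2.3665×10⁻³) = ln(0.0119213)/ln(0.0647285) ≈ 1.6180.
Then e_5 ≈ e_4·(e_4/e_3)^p = 1.8261×10⁻⁶·(0.0119213)^1.6180 = 1.8261×10⁻⁶·0.000771777 ≈ 1.409e-09.

1.4e-9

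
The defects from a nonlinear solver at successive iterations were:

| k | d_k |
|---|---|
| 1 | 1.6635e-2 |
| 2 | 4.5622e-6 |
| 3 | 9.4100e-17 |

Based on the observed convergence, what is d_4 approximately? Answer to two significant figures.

First estimate the order: p ≈ ln(d_3/d_2) / ln(d_2/d_1) = ln(9.4100e-17/4.5622e-6)/ln(4.5622e-6/1.6635e-2) = ln(2.0626e-11)/ln(0.000274253) ≈ 3.0000.
Then d_4 ≈ d_3·(d_3/d_2)^p = 9.4100e-17·(2.0626e-11)^3.0000 = 9.4100e-17·8.77496e-33 ≈ 8.257e-49.

8.3e-49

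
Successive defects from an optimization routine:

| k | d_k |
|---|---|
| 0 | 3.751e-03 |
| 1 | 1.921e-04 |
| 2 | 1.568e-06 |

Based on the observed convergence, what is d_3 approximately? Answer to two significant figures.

6.6e-10

First estimate the order: p ≈ ln(d_2/d_1) / ln(d_1/d_0) = ln(1.568e-06/1.921e-04)/ln(1.921e-04/3.751e-03) = ln(0.00816242)/ln(0.051213) ≈ 1.6180.
Then d_3 ≈ d_2·(d_2/d_1)^p = 1.568e-06·(0.00816242)^1.6180 = 1.568e-06·0.000418141 ≈ 6.556e-10.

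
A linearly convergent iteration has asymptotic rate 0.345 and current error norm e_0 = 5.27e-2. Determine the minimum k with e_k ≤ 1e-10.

After k steps, e_k ≈ 5.27e-2·0.345^k.
Need 0.345^k ≤ 1e-10/5.27e-2 = 1.89753e-09.
k ≥ ln(1.89753e-09)/ln(0.345) = -20.0827/-1.06421 = 18.871.
Smallest integer k = 19.

19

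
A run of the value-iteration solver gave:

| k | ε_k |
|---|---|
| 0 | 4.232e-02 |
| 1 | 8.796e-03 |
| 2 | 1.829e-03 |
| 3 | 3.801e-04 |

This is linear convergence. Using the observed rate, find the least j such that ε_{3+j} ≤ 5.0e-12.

12

Rate ρ ≈ ε_3/ε_2 = 3.801e-04/1.829e-03 = 0.2078.
After j more steps, ε_{3+j} ≈ 3.801e-04·ρ^j; need ρ^j ≤ 5.0e-12/3.801e-04 = 1.31544e-08.
j ≥ ln(1.31544e-08)/ln(0.2078) = -18.1465/-1.57118 = 11.550.
So 12 more iterations are needed.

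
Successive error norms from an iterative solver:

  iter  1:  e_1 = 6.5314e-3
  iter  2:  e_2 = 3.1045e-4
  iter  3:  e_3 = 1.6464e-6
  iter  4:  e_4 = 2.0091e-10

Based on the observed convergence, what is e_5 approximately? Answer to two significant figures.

3.7e-17

First estimate the order: p ≈ ln(e_4/e_3) / ln(e_3/e_2) = ln(2.0091e-10/1.6464e-6)/ln(1.6464e-6/3.1045e-4) = ln(0.00012203)/ln(0.00530327) ≈ 1.7199.
Then e_5 ≈ e_4·(e_4/e_3)^p = 2.0091e-10·(0.00012203)^1.7199 = 2.0091e-10·1.85829e-07 ≈ 3.733e-17.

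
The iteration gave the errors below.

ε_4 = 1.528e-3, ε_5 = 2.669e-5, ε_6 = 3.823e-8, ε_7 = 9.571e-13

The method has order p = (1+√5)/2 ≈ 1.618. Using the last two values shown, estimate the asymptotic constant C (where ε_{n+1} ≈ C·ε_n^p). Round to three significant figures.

C ≈ ε_7 / ε_6^1.618
  = 9.571e-13 / (3.823e-8)^1.618
  = 9.571e-13 / 9.96162e-13 ≈ 0.96079

0.961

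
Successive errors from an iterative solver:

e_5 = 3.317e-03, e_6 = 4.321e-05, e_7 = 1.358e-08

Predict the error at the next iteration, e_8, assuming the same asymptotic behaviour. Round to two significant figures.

4.2e-15

First estimate the order: p ≈ ln(e_7/e_6) / ln(e_6/e_5) = ln(1.358e-08/4.321e-05)/ln(4.321e-05/3.317e-03) = ln(0.000314279)/ln(0.0130268) ≈ 1.8580.
Then e_8 ≈ e_7·(e_7/e_6)^p = 1.358e-08·(0.000314279)^1.8580 = 1.358e-08·3.10464e-07 ≈ 4.216e-15.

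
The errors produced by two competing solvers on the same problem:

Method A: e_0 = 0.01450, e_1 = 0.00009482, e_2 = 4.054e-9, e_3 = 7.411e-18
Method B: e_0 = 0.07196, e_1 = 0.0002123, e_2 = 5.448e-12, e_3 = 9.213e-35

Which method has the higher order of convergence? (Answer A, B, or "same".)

Method A: p ≈ ln(7.411e-18/4.054e-9)/ln(4.054e-9/0.00009482) ≈ 2.00.
Method B: p ≈ ln(9.213e-35/5.448e-12)/ln(5.448e-12/0.0002123) ≈ 3.00.
Method B has the higher order (≈3.0 vs ≈2.0).

B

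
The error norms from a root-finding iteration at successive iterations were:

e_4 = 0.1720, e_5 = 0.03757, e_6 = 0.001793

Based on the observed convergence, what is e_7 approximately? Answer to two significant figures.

First estimate the order: p ≈ ln(e_6/e_5) / ln(e_5/e_4) = ln(0.001793/0.03757)/ln(0.03757/0.1720) = ln(0.0477242)/ln(0.21843) ≈ 1.9998.
Then e_7 ≈ e_6·(e_6/e_5)^p = 0.001793·(0.0477242)^1.9998 = 0.001793·0.00227899 ≈ 4.086e-06.

4.1e-6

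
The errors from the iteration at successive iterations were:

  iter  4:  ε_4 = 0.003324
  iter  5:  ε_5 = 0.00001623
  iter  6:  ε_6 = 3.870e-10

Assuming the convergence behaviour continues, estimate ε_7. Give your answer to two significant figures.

First estimate the order: p ≈ ln(ε_6/ε_5) / ln(ε_5/ε_4) = ln(3.870e-10/0.00001623)/ln(0.00001623/0.003324) = ln(2.38447e-05)/ln(0.00488267) ≈ 2.0000.
Then ε_7 ≈ ε_6·(ε_6/ε_5)^p = 3.870e-10·(2.38447e-05)^2.0000 = 3.870e-10·5.6857e-10 ≈ 2.2e-19.

2.2e-19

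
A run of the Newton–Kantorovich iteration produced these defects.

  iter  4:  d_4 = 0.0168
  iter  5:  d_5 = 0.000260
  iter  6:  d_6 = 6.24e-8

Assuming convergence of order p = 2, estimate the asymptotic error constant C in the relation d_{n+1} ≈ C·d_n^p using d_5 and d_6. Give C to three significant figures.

0.923

C ≈ d_6 / d_5^2
  = 6.24e-8 / (0.000260)^2
  = 6.24e-8 / 6.76e-08 ≈ 0.92308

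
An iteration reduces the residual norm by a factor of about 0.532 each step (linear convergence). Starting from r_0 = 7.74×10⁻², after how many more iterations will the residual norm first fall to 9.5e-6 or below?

15

After k steps, r_k ≈ 7.74×10⁻²·0.532^k.
Need 0.532^k ≤ 9.5e-6/7.74×10⁻² = 0.000122739.
k ≥ ln(0.000122739)/ln(0.532) = -9.0055/-0.63111 = 14.269.
Smallest integer k = 15.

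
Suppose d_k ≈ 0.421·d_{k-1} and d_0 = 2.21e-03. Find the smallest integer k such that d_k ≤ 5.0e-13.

After k steps, d_k ≈ 2.21e-03·0.421^k.
Need 0.421^k ≤ 5.0e-13/2.21e-03 = 2.26244e-10.
k ≥ ln(2.26244e-10)/ln(0.421) = -22.2094/-0.86512 = 25.672.
Smallest integer k = 26.

26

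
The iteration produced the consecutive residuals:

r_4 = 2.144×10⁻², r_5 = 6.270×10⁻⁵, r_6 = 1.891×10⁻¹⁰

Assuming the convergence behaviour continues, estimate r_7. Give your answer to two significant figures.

First estimate the order: p ≈ ln(r_6/r_5) / ln(r_5/r_4) = ln(1.891×10⁻¹⁰/6.270×10⁻⁵)/ln(6.270×10⁻⁵/2.144×10⁻²) = ln(3.01595e-06)/ln(0.00292444) ≈ 2.1786.
Then r_7 ≈ r_6·(r_6/r_5)^p = 1.891×10⁻¹⁰·(3.01595e-06)^2.1786 = 1.891×10⁻¹⁰·9.39449e-13 ≈ 1.776e-22.

1.8e-22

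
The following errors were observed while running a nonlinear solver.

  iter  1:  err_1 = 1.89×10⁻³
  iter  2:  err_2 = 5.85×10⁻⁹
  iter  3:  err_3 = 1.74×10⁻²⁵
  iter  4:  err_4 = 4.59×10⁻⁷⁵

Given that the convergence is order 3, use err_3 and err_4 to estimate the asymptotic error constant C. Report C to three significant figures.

0.871

C ≈ err_4 / err_3^3
  = 4.59×10⁻⁷⁵ / (1.74×10⁻²⁵)^3
  = 4.59×10⁻⁷⁵ / 5.26802e-75 ≈ 0.87129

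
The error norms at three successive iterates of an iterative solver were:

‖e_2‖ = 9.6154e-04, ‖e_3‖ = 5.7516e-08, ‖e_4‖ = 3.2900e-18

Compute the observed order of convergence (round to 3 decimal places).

p ≈ ln(‖e_4‖/‖e_3‖) / ln(‖e_3‖/‖e_2‖)
  = ln(3.2900e-18/5.7516e-08) / ln(5.7516e-08/9.6154e-04)
  = ln(5.72015e-11) / ln(5.98165e-05)
  = -23.584441 / -9.724229 ≈ 2.425328

2.425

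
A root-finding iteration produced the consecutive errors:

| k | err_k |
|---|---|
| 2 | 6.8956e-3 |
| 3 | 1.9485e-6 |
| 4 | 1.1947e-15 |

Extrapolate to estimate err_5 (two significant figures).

1.5e-39

First estimate the order: p ≈ ln(err_4/err_3) / ln(err_3/err_2) = ln(1.1947e-15/1.9485e-6)/ln(1.9485e-6/6.8956e-3) = ln(6.13138e-10)/ln(0.000282571) ≈ 2.5959.
Then err_5 ≈ err_4·(err_4/err_3)^p = 1.1947e-15·(6.13138e-10)^2.5959 = 1.1947e-15·1.21737e-24 ≈ 1.454e-39.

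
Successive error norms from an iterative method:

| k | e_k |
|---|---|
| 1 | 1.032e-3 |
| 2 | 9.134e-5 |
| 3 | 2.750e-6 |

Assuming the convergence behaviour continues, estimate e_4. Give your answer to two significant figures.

1.7e-8

First estimate the order: p ≈ ln(e_3/e_2) / ln(e_2/e_1) = ln(2.750e-6/9.134e-5)/ln(9.134e-5/1.032e-3) = ln(0.0301073)/ln(0.0885078) ≈ 1.4447.
Then e_4 ≈ e_3·(e_3/e_2)^p = 2.750e-6·(0.0301073)^1.4447 = 2.750e-6·0.0063407 ≈ 1.744e-08.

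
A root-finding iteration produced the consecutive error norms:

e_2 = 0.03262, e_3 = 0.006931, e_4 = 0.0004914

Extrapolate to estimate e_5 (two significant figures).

First estimate the order: p ≈ ln(e_4/e_3) / ln(e_3/e_2) = ln(0.0004914/0.006931)/ln(0.006931/0.03262) = ln(0.0708989)/ln(0.212477) ≈ 1.7086.
Then e_5 ≈ e_4·(e_4/e_3)^p = 0.0004914·(0.0708989)^1.7086 = 0.0004914·0.0108693 ≈ 5.341e-06.

5.3e-6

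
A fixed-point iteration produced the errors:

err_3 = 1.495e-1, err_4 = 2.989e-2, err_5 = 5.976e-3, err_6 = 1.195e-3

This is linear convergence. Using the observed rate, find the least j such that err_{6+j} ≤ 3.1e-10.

10

Rate ρ ≈ err_6/err_5 = 1.195e-3/5.976e-3 = 0.2000.
After j more steps, err_{6+j} ≈ 1.195e-3·ρ^j; need ρ^j ≤ 3.1e-10/1.195e-3 = 2.59414e-07.
j ≥ ln(2.59414e-07)/ln(0.2000) = -15.1648/-1.60944 = 9.422.
So 10 more iterations are needed.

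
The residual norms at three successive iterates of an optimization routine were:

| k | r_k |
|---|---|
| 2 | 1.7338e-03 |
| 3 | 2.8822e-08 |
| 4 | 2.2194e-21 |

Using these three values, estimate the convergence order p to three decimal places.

p ≈ ln(r_4/r_3) / ln(r_3/r_2)
  = ln(2.2194e-21/2.8822e-08) / ln(2.8822e-08/1.7338e-03)
  = ln(7.70037e-14) / ln(1.66236e-05)
  = -30.194923 / -11.004687 ≈ 2.743824

2.744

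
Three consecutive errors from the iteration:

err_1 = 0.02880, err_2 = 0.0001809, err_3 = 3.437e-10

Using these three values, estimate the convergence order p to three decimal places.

p ≈ ln(err_3/err_2) / ln(err_2/err_1)
  = ln(3.437e-10/0.0001809) / ln(0.0001809/0.02880)
  = ln(1.89994e-06) / ln(0.00628125)
  = -13.173688 / -5.070186 ≈ 2.598265

2.598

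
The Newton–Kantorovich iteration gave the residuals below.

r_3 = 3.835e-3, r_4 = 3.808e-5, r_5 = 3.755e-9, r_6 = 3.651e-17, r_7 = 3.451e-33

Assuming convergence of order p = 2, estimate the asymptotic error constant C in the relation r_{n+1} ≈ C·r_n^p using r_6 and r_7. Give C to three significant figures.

C ≈ r_7 / r_6^2
  = 3.451e-33 / (3.651e-17)^2
  = 3.451e-33 / 1.33298e-33 ≈ 2.5889

2.59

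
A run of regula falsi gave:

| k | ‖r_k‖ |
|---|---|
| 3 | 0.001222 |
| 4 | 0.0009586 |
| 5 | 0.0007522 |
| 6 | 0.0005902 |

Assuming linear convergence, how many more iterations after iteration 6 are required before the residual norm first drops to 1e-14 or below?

Rate ρ ≈ ‖r_6‖/‖r_5‖ = 0.0005902/0.0007522 = 0.7846.
After j more steps, ‖r_{6+j}‖ ≈ 0.0005902·ρ^j; need ρ^j ≤ 1e-14/0.0005902 = 1.69434e-11.
j ≥ ln(1.69434e-11)/ln(0.7846) = -24.8011/-0.24258 = 102.239.
So 103 more iterations are needed.

103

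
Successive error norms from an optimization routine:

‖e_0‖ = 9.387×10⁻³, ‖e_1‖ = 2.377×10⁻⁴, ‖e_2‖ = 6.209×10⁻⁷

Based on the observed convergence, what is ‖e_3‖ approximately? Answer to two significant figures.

First estimate the order: p ≈ ln(‖e_2‖/‖e_1‖) / ln(‖e_1‖/‖e_0‖) = ln(6.209×10⁻⁷/2.377×10⁻⁴)/ln(2.377×10⁻⁴/9.387×10⁻³) = ln(0.00261212)/ln(0.0253223) ≈ 1.6179.
Then ‖e_3‖ ≈ ‖e_2‖·(‖e_2‖/‖e_1‖)^p = 6.209×10⁻⁷·(0.00261212)^1.6179 = 6.209×10⁻⁷·6.62145e-05 ≈ 4.111e-11.

4.1e-11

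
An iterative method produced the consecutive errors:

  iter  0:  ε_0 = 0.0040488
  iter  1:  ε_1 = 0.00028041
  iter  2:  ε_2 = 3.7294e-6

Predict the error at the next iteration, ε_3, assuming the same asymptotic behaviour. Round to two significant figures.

3.4e-9

First estimate the order: p ≈ ln(ε_2/ε_1) / ln(ε_1/ε_0) = ln(3.7294e-6/0.00028041)/ln(0.00028041/0.0040488) = ln(0.0132998)/ln(0.0692576) ≈ 1.6180.
Then ε_3 ≈ ε_2·(ε_2/ε_1)^p = 3.7294e-6·(0.0132998)^1.6180 = 3.7294e-6·0.000921258 ≈ 3.436e-09.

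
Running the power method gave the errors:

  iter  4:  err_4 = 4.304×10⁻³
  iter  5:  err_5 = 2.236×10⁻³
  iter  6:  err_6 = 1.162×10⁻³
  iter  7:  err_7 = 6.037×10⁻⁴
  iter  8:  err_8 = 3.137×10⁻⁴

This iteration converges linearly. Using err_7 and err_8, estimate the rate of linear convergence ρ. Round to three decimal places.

ρ ≈ err_8/err_7 = 3.137×10⁻⁴/6.037×10⁻⁴ = 0.51963

0.520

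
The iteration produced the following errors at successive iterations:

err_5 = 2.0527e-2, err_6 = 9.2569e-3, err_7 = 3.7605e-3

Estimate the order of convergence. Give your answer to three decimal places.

1.131

p ≈ ln(err_7/err_6) / ln(err_6/err_5)
  = ln(3.7605e-3/9.2569e-3) / ln(9.2569e-3/2.0527e-2)
  = ln(0.406238) / ln(0.450962)
  = -0.900816 / -0.796372 ≈ 1.131150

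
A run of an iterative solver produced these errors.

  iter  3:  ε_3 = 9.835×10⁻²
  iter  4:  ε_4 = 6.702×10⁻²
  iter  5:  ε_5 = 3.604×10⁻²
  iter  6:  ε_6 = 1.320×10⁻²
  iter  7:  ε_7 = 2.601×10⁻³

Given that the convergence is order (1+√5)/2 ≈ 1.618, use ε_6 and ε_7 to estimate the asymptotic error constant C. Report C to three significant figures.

C ≈ ε_7 / ε_6^1.618
  = 2.601×10⁻³ / (1.320×10⁻²)^1.618
  = 2.601×10⁻³ / 0.000910099 ≈ 2.8579

2.86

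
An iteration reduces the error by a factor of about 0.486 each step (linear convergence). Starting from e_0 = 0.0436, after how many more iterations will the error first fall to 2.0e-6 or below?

After k steps, e_k ≈ 0.0436·0.486^k.
Need 0.486^k ≤ 2.0e-6/0.0436 = 4.58716e-05.
k ≥ ln(4.58716e-05)/ln(0.486) = -9.9897/-0.72155 = 13.845.
Smallest integer k = 14.

14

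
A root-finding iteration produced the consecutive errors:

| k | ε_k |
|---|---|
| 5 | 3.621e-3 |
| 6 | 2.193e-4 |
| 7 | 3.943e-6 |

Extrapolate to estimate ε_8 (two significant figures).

1.2e-8

First estimate the order: p ≈ ln(ε_7/ε_6) / ln(ε_6/ε_5) = ln(3.943e-6/2.193e-4)/ln(2.193e-4/3.621e-3) = ln(0.0179799)/ln(0.0605634) ≈ 1.4331.
Then ε_8 ≈ ε_7·(ε_7/ε_6)^p = 3.943e-6·(0.0179799)^1.4331 = 3.943e-6·0.00315454 ≈ 1.244e-08.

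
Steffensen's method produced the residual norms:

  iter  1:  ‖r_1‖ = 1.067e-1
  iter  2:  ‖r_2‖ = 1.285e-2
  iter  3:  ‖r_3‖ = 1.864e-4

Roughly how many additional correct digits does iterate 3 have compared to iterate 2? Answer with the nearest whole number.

2

Digits gained ≈ log₁₀(‖r_2‖/‖r_3‖) = log₁₀(1.285e-2/1.864e-4) = log₁₀(68.9378) ≈ 1.838.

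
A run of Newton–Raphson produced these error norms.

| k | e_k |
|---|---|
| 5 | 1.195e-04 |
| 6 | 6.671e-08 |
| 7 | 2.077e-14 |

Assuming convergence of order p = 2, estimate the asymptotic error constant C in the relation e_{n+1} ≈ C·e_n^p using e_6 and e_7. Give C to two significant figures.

4.7

C ≈ e_7 / e_6^2
  = 2.077e-14 / (6.671e-08)^2
  = 2.077e-14 / 4.45022e-15 ≈ 4.6672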